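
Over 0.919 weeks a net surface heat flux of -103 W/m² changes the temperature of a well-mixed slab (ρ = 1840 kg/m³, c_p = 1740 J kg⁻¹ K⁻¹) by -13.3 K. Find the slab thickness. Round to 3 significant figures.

Heat input Q = F Δt = -103 × 5.56×10^5 s = -5.72×10^7 J/m².
Required areal heat capacity C = Q / ΔT = 4.30×10^6 J/(m²·K).
Depth D = C / (ρ c_p) = 4.30×10^6 / (1840 × 1740) = 1.34 m.

1.34 m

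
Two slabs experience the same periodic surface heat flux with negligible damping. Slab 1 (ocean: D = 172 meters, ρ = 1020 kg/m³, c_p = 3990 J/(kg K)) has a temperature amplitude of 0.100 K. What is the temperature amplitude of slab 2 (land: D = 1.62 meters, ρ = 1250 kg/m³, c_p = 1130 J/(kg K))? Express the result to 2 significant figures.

C_ocean = 7.00×10^8 J/(m²·K); C_land = 2.29×10^6 J/(m²·K).
A ∝ 1/C ⇒ A_land = A_ocean × C_ocean/C_land = 0.100 × 306 = 30.6 K.

31 K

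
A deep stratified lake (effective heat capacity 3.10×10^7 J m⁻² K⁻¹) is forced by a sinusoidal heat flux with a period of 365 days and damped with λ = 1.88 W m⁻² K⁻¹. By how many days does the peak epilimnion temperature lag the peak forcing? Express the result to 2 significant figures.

Areal heat capacity C = 3.10×10^7 J m⁻² K⁻¹ (given).
ω = 2π / 3.15×10^7 s = 1.99×10^-7 s⁻¹.
Phase lag φ = arctan(Cω/λ) = arctan(6.18/1.88) = 1.28 rad.
Time lag = φ / ω = 1.28 / 1.99×10^-7 = 6.40×10^6 s = 74.1 days.

74 days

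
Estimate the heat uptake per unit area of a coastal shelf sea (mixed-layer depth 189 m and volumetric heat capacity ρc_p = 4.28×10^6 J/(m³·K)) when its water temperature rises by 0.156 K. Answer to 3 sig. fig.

Areal heat capacity C = ρc_p × D = 4.28×10^6 × 189 = 8.09×10^8 J m⁻² K⁻¹.
ΔQ = C ΔT = 8.09×10^8 × 0.156 = 1.26×10^8 J/m².

1.26×10^8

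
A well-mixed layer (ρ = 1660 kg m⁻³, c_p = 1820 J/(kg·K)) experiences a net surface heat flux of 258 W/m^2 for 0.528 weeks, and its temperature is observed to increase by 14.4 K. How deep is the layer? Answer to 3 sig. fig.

1.89 m

Heat input Q = F Δt = 258 × 3.19×10^5 s = 8.24×10^7 J/m².
Required areal heat capacity C = Q / ΔT = 5.72×10^6 J/(m²·K).
Depth D = C / (ρ c_p) = 5.72×10^6 / (1660 × 1820) = 1.89 m.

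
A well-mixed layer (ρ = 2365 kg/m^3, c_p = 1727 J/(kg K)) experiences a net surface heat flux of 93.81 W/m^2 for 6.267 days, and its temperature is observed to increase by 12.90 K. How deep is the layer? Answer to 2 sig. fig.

0.96 m

Heat input Q = F Δt = 93.81 × 5.41×10^5 s = 5.08×10^7 J/m².
Required areal heat capacity C = Q / ΔT = 3.94×10^6 J/(m²·K).
Depth D = C / (ρ c_p) = 3.94×10^6 / (2365 × 1727) = 0.964 m.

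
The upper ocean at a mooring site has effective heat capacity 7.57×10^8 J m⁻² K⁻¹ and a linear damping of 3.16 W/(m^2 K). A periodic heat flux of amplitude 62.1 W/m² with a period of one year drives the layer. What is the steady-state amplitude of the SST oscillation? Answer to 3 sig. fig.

0.412 K

Areal heat capacity C = 7.57×10^8 J m⁻² K⁻¹ (given).
Angular frequency ω = 2π / T = 2π / 3.15×10^7 s = 1.99×10^-7 s⁻¹.
√((Cω)² + λ²) = √((151)² + 3.16²) = 151 W/(m²·K).
Amplitude A = F₀ / √((Cω)²+λ²) = 62.1 / 151 = 0.412 K.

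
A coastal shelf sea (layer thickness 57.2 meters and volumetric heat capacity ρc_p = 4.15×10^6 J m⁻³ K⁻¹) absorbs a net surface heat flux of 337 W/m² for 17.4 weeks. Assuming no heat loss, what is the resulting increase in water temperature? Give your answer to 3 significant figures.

14.9 K

Areal heat capacity C = ρc_p × D = 4.15×10^6 × 57.2 = 2.37×10^8 J/(m²·K).
Net heat input Q = F Δt = 337 × (17.4 weeks × 6.048×10^5 s/week) = 3.55×10^9 J/m².
ΔT = Q / C = 3.55×10^9 / 2.37×10^8 = 14.9 K.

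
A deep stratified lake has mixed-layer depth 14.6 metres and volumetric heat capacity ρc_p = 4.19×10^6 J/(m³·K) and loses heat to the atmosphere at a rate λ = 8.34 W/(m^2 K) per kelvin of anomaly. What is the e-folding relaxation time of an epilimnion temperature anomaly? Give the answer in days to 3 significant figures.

Areal heat capacity C = ρc_p × D = 4.19×10^6 × 14.6 = 6.12×10^7 J m⁻² K⁻¹.
Relaxation time τ = C / λ = 6.12×10^7 / 8.34 = 7.34×10^6 s.
In days: 7.34×10^6 s / (86400 s/day) = 84.9 days.

84.9 days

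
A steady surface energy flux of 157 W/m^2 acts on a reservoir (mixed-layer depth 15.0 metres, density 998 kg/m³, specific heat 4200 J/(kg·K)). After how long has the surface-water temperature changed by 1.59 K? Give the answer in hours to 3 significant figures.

177 hours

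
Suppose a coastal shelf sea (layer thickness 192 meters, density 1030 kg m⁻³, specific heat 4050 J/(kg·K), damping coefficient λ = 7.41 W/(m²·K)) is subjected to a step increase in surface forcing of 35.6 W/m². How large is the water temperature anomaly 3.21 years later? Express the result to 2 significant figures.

2.9 K

Areal heat capacity C = ρ c_p D = 1030 × 4050 × 192 = 8.01×10^8 J/(m²·K).
τ = C / λ = 8.01×10^8 / 7.41 = 1.08×10^8 s.
Equilibrium anomaly ΔT_eq = F / λ = 35.6 / 7.41 = 4.80 K.
t = 3.21 years = 1.01×10^8 s, so t/τ = 0.937.
ΔT(t) = ΔT_eq (1 − e^(−t/τ)) = 4.80 × (1 − e^−0.937) = 2.92 K.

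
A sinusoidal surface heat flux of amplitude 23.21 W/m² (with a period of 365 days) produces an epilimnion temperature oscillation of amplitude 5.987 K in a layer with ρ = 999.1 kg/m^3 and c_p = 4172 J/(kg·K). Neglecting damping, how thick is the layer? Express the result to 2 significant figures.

ω = 2π / 3.15×10^7 s = 1.99×10^-7 s⁻¹.
Required C = F₀ / (A ω) = 23.21 / (5.987 × 1.99×10^-7) = 1.95×10^7 J/(m²·K).
D = C / (ρ c_p) = 1.95×10^7 / (999.1 × 4172) = 4.67 m.

4.7 m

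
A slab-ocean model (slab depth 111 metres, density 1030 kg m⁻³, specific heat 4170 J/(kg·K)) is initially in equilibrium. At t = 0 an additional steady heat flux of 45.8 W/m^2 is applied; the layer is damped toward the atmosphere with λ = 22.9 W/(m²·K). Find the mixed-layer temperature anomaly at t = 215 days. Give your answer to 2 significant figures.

1.2 K

Areal heat capacity C = ρ c_p D = 1030 × 4170 × 111 = 4.77×10^8 J/(m^2 K).
τ = C / λ = 4.77×10^8 / 22.9 = 2.08×10^7 s.
Equilibrium anomaly ΔT_eq = F / λ = 45.8 / 22.9 = 2.00 K.
t = 215 days = 1.86×10^7 s, so t/τ = 0.892.
ΔT(t) = ΔT_eq (1 − e^(−t/τ)) = 2.00 × (1 − e^−0.892) = 1.18 K.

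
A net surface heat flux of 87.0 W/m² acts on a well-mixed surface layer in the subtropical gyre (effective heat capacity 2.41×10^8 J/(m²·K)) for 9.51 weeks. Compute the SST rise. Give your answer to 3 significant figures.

2.08 K

Areal heat capacity C = 2.41×10^8 J/(m²·K) (given).
Net heat input Q = F Δt = 87.0 × (9.51 weeks × 6.048×10^5 s/week) = 5.00×10^8 J/m².
ΔT = Q / C = 5.00×10^8 / 2.41×10^8 = 2.08 K.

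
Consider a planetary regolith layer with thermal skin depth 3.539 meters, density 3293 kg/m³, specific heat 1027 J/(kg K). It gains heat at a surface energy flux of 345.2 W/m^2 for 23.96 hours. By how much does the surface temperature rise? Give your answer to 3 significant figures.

2.49 K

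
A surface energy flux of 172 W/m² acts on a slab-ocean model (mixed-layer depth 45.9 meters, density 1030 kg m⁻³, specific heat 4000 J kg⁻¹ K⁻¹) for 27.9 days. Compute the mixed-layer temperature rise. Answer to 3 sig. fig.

Areal heat capacity C = ρ c_p D = 1030 × 4000 × 45.9 = 1.89×10^8 J/(m²·K).
Net heat input Q = F Δt = 172 × (27.9 days × 86400 s/day) = 4.15×10^8 J/m².
ΔT = Q / C = 4.15×10^8 / 1.89×10^8 = 2.19 K.

2.19 K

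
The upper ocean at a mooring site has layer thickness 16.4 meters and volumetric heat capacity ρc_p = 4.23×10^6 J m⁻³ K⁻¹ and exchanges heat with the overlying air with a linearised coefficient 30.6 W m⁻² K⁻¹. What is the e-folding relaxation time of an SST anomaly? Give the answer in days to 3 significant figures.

26.2 days

Areal heat capacity C = ρc_p × D = 4.23×10^6 × 16.4 = 6.94×10^7 J/(m²·K).
Relaxation time τ = C / λ = 6.94×10^7 / 30.6 = 2.27×10^6 s.
In days: 2.27×10^6 s / (86400 s/day) = 26.2 days.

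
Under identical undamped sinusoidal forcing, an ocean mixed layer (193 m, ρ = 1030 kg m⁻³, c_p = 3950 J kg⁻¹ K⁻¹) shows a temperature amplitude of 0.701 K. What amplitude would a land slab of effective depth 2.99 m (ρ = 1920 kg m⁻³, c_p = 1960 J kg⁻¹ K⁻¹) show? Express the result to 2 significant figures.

C_ocean = 7.85×10^8 J/(m²·K); C_land = 1.13×10^7 J/(m²·K).
A ∝ 1/C ⇒ A_land = A_ocean × C_ocean/C_land = 0.701 × 69.8 = 48.9 K.

49 K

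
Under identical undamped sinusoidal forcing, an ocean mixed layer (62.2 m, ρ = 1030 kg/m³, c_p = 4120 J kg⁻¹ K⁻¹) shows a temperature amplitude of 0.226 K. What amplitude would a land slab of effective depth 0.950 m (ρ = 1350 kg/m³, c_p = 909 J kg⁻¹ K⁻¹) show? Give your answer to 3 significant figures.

51.2 K

C_ocean = 2.64×10^8 J/(m²·K); C_land = 1.17×10^6 J/(m²·K).
A ∝ 1/C ⇒ A_land = A_ocean × C_ocean/C_land = 0.226 × 226 = 51.2 K.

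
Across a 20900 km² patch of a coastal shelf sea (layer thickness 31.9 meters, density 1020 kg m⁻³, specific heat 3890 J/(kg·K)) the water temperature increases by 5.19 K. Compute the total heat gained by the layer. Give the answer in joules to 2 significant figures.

1.4×10^19 J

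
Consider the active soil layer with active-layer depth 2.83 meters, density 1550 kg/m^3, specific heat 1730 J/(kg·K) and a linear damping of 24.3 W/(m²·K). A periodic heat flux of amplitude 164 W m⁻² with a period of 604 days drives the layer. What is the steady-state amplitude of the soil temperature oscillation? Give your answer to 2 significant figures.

Areal heat capacity C = ρ c_p D = 1550 × 1730 × 2.83 = 7.59×10^6 J/(m²·K).
Angular frequency ω = 2π / T = 2π / 5.22×10^7 s = 1.20×10^-7 s⁻¹.
√((Cω)² + λ²) = √((0.914)² + 24.3²) = 24.3 W/(m²·K).
Amplitude A = F₀ / √((Cω)²+λ²) = 164 / 24.3 = 6.74 K.

6.7 K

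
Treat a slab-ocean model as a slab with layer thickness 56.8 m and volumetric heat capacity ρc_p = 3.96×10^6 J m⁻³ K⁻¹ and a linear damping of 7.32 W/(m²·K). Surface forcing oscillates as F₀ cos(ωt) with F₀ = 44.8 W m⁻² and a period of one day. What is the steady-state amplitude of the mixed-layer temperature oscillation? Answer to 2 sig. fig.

0.0027 K

Areal heat capacity C = ρc_p × D = 3.96×10^6 × 56.8 = 2.25×10^8 J m⁻² K⁻¹.
Angular frequency ω = 2π / T = 2π / 86400 s = 7.27×10^-5 s⁻¹.
√((Cω)² + λ²) = √((16400)² + 7.32²) = 16400 W/(m²·K).
Amplitude A = F₀ / √((Cω)²+λ²) = 44.8 / 16400 = 0.00274 K.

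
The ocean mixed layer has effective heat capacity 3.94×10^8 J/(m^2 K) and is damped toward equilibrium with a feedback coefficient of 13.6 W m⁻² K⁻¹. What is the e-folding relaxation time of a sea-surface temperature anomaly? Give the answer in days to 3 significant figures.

335 days

Areal heat capacity C = 3.94×10^8 J/(m^2 K) (given).
Relaxation time τ = C / λ = 3.94×10^8 / 13.6 = 2.90×10^7 s.
In days: 2.90×10^7 s / (86400 s/day) = 335 days.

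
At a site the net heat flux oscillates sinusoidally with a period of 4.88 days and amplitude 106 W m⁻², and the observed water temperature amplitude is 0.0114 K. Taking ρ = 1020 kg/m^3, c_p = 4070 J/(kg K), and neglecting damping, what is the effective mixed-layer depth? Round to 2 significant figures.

ω = 2π / 4.22×10^5 s = 1.49×10^-5 s⁻¹.
Required C = F₀ / (A ω) = 106 / (0.0114 × 1.49×10^-5) = 6.24×10^8 J/(m²·K).
D = C / (ρ c_p) = 6.24×10^8 / (1020 × 4070) = 150 m.

150 m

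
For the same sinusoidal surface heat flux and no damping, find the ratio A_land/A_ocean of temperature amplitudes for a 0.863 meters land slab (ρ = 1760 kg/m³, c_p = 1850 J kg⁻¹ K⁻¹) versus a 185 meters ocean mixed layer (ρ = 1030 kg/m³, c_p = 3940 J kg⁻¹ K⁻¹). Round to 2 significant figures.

270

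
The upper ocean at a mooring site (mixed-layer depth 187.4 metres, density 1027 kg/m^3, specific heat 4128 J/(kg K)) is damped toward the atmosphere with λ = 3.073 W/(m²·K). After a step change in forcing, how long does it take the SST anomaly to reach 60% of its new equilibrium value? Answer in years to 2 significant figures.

Areal heat capacity C = ρ c_p D = 1027 × 4128 × 187.4 = 7.94×10^8 J/(m^2 K).
τ = C / λ = 7.94×10^8 / 3.073 = 2.59×10^8 s.
Fraction reached: 1 − e^(−t/τ) = 0.60 ⇒ t = −τ ln(1 − 0.60) = τ × 0.916.
t = 2.37×10^8 s = 7.51 years.

7.5 years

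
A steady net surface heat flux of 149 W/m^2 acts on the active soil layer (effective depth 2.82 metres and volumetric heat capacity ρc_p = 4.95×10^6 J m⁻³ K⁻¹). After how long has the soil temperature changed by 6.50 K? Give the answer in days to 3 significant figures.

7.05 days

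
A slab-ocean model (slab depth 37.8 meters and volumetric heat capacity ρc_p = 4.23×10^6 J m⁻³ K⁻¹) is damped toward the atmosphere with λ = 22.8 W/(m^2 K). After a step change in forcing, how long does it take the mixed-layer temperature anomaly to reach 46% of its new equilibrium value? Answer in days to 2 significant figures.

50 days

Areal heat capacity C = ρc_p × D = 4.23×10^6 × 37.8 = 1.60×10^8 J/(m^2 K).
τ = C / λ = 1.60×10^8 / 22.8 = 7.01×10^6 s.
Fraction reached: 1 − e^(−t/τ) = 0.46 ⇒ t = −τ ln(1 − 0.46) = τ × 0.616.
t = 4.32×10^6 s = 50.0 days.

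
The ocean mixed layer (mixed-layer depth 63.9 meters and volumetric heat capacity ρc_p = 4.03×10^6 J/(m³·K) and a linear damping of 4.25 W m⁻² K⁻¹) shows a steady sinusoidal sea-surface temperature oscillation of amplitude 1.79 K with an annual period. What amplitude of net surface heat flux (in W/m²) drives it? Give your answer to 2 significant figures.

92

Areal heat capacity C = ρc_p × D = 4.03×10^6 × 63.9 = 2.58×10^8 J/(m^2 K).
ω = 2π / 3.15×10^7 s = 1.99×10^-7 s⁻¹.
√((Cω)² + λ²) = √((51.3)² + 4.25²) = 51.5 W/(m²·K).
F₀ = A × √((Cω)²+λ²) = 1.79 × 51.5 = 92.2 W/m².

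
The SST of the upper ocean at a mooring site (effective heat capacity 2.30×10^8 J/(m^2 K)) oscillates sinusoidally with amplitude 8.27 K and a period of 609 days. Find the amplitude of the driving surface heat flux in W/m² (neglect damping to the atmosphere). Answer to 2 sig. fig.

230

Areal heat capacity C = 2.30×10^8 J/(m^2 K) (given).
ω = 2π / 5.26×10^7 s = 1.19×10^-7 s⁻¹.
Cω = 2.30×10^8 × 1.19×10^-7 = 27.5 W/(m²·K).
F₀ = A × Cω = 8.27 × 27.5 = 227 W/m².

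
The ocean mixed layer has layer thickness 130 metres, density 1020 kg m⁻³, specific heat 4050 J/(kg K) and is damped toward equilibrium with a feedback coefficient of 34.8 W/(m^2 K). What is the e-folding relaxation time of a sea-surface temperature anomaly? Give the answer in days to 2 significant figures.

Areal heat capacity C = ρ c_p D = 1020 × 4050 × 130 = 5.37×10^8 J m⁻² K⁻¹.
Relaxation time τ = C / λ = 5.37×10^8 / 34.8 = 1.54×10^7 s.
In days: 1.54×10^7 s / (86400 s/day) = 179 days.

180 days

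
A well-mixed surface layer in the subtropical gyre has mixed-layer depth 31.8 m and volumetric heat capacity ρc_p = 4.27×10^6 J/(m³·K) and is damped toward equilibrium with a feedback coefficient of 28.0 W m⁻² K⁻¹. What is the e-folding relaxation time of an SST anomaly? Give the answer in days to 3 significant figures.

56.1 days

Areal heat capacity C = ρc_p × D = 4.27×10^6 × 31.8 = 1.36×10^8 J/(m²·K).
Relaxation time τ = C / λ = 1.36×10^8 / 28.0 = 4.85×10^6 s.
In days: 4.85×10^6 s / (86400 s/day) = 56.1 days.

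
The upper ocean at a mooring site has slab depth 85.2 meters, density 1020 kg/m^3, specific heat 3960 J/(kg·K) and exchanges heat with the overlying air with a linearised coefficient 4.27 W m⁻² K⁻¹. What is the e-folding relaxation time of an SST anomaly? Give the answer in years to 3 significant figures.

Areal heat capacity C = ρ c_p D = 1020 × 3960 × 85.2 = 3.44×10^8 J/(m^2 K).
Relaxation time τ = C / λ = 3.44×10^8 / 4.27 = 8.06×10^7 s.
In years: 8.06×10^7 s / (3.156×10^7 s/year) = 2.55 years.

2.55 years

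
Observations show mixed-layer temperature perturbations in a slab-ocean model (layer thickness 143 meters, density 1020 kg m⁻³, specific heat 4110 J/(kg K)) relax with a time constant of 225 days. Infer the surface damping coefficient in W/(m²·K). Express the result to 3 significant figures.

Areal heat capacity C = ρ c_p D = 1020 × 4110 × 143 = 5.99×10^8 J m⁻² K⁻¹.
τ = 225 days = 1.94×10^7 s.
λ = C / τ = 5.99×10^8 / 1.94×10^7 = 30.8 W/(m²·K).

30.8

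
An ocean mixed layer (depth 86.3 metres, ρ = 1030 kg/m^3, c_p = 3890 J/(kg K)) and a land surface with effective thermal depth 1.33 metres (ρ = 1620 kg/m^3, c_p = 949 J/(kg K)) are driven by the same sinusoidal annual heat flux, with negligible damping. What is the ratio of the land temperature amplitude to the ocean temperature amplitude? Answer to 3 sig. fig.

169

C_ocean = 1030 × 3890 × 86.3 = 3.46×10^8 J/(m²·K).
C_land = 1620 × 949 × 1.33 = 2.04×10^6 J/(m²·K).
Undamped amplitude ∝ 1/C, so A_land/A_ocean = C_ocean/C_land = 169.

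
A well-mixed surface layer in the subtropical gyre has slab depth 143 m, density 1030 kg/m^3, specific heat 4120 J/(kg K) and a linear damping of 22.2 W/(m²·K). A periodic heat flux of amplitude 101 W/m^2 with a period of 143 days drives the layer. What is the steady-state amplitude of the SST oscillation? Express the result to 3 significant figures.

0.326 K

Areal heat capacity C = ρ c_p D = 1030 × 4120 × 143 = 6.07×10^8 J/(m^2 K).
Angular frequency ω = 2π / T = 2π / 1.24×10^7 s = 5.09×10^-7 s⁻¹.
√((Cω)² + λ²) = √((309)² + 22.2²) = 309 W/(m²·K).
Amplitude A = F₀ / √((Cω)²+λ²) = 101 / 309 = 0.326 K.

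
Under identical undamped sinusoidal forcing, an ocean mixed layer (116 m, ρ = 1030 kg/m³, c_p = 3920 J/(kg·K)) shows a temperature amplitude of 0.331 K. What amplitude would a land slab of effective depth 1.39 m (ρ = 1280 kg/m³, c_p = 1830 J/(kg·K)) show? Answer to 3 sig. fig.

C_ocean = 4.68×10^8 J/(m²·K); C_land = 3.26×10^6 J/(m²·K).
A ∝ 1/C ⇒ A_land = A_ocean × C_ocean/C_land = 0.331 × 144 = 47.6 K.

47.6 K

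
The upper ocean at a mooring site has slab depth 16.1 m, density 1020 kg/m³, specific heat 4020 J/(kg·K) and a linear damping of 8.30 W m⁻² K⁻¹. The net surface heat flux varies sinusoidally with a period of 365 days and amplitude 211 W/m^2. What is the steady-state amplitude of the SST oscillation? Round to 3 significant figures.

13.6 K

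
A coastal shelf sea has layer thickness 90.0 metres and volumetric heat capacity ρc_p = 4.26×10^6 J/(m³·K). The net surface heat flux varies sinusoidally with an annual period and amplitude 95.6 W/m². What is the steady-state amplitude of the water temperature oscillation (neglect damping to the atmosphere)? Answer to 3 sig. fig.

1.25 K

Areal heat capacity C = ρc_p × D = 4.26×10^6 × 90.0 = 3.83×10^8 J m⁻² K⁻¹.
Angular frequency ω = 2π / T = 2π / 3.15×10^7 s = 1.99×10^-7 s⁻¹.
Cω = 3.83×10^8 × 1.99×10^-7 = 76.4 W/(m²·K).
Amplitude A = F₀ / (Cω) = 95.6 / 76.4 = 1.25 K.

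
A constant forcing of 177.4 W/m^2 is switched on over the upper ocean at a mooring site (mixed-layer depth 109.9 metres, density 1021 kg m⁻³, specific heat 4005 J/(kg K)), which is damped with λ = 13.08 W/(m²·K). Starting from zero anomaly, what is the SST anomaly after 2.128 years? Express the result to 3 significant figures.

Areal heat capacity C = ρ c_p D = 1021 × 4005 × 109.9 = 4.49×10^8 J m⁻² K⁻¹.
τ = C / λ = 4.49×10^8 / 13.08 = 3.44×10^7 s.
Equilibrium anomaly ΔT_eq = F / λ = 177.4 / 13.08 = 13.6 K.
t = 2.128 years = 6.72×10^7 s, so t/τ = 1.95.
ΔT(t) = ΔT_eq (1 − e^(−t/τ)) = 13.6 × (1 − e^−1.95) = 11.6 K.

11.6 K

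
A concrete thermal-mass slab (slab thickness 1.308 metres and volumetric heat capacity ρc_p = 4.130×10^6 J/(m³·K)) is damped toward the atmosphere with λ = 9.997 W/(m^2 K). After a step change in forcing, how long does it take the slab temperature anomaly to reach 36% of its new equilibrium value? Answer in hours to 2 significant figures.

Areal heat capacity C = ρc_p × D = 4.130×10^6 × 1.308 = 5.40×10^6 J/(m^2 K).
τ = C / λ = 5.40×10^6 / 9.997 = 5.40×10^5 s.
Fraction reached: 1 − e^(−t/τ) = 0.36 ⇒ t = −τ ln(1 − 0.36) = τ × 0.446.
t = 2.41×10^5 s = 67.0 hours.

67 hours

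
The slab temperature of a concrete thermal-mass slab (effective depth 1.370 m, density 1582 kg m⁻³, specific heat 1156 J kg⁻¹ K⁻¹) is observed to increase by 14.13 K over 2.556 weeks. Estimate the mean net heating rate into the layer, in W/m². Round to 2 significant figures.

23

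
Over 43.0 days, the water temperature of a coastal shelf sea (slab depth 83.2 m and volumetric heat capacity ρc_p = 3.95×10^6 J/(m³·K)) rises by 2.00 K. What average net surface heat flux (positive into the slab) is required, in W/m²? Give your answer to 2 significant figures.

Areal heat capacity C = ρc_p × D = 3.95×10^6 × 83.2 = 3.29×10^8 J/(m²·K).
Required heat per unit area: Q = C ΔT = 3.29×10^8 × 2.00 = 6.57×10^8 J/m².
Flux F = Q / Δt = 6.57×10^8 / 3.72×10^6 s = 177 W/m².

180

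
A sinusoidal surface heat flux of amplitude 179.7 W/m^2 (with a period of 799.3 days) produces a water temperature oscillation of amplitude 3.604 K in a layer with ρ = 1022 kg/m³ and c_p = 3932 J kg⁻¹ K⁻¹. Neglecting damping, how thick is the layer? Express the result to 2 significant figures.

140 m

ω = 2π / 6.91×10^7 s = 9.10×10^-8 s⁻¹.
Required C = F₀ / (A ω) = 179.7 / (3.604 × 9.10×10^-8) = 5.48×10^8 J/(m²·K).
D = C / (ρ c_p) = 5.48×10^8 / (1022 × 3932) = 136 m.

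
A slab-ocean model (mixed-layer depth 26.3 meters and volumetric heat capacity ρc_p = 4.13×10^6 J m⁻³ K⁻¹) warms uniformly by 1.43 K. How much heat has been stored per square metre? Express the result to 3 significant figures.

Areal heat capacity C = ρc_p × D = 4.13×10^6 × 26.3 = 1.09×10^8 J/(m²·K).
ΔQ = C ΔT = 1.09×10^8 × 1.43 = 1.55×10^8 J/m².

1.55×10^8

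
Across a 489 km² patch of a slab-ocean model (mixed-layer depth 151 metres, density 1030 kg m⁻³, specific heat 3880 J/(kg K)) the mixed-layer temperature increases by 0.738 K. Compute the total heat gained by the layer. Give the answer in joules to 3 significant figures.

Areal heat capacity C = ρ c_p D = 1030 × 3880 × 151 = 6.03×10^8 J m⁻² K⁻¹.
Heat per unit area: q = C ΔT = 6.03×10^8 × 0.738 = 4.45×10^8 J/m².
Total heat: Q = q × A = 4.45×10^8 × (489 × 10⁶ m²) = 2.18×10^17 J.

2.18×10^17 J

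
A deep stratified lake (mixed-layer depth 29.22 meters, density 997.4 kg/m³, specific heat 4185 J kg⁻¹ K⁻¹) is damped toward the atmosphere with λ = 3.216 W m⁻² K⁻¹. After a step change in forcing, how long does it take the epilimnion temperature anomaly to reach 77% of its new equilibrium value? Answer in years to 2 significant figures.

Areal heat capacity C = ρ c_p D = 997.4 × 4185 × 29.22 = 1.22×10^8 J/(m^2 K).
τ = C / λ = 1.22×10^8 / 3.216 = 3.79×10^7 s.
Fraction reached: 1 − e^(−t/τ) = 0.77 ⇒ t = −τ ln(1 − 0.77) = τ × 1.47.
t = 5.57×10^7 s = 1.77 years.

1.8 years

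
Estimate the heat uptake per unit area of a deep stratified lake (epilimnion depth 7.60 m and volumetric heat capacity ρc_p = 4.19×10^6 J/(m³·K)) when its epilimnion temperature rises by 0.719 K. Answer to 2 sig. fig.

Areal heat capacity C = ρc_p × D = 4.19×10^6 × 7.60 = 3.18×10^7 J/(m^2 K).
ΔQ = C ΔT = 3.18×10^7 × 0.719 = 2.29×10^7 J/m².

2.3×10^7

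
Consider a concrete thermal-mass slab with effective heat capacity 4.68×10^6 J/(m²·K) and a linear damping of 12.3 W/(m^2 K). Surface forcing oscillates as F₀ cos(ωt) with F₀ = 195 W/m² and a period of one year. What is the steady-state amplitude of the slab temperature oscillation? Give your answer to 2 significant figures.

16 K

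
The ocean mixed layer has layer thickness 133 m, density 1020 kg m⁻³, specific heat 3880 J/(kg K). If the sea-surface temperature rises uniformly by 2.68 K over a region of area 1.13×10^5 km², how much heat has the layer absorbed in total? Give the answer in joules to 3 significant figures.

Areal heat capacity C = ρ c_p D = 1020 × 3880 × 133 = 5.26×10^8 J/(m^2 K).
Heat per unit area: q = C ΔT = 5.26×10^8 × 2.68 = 1.41×10^9 J/m².
Total heat: Q = q × A = 1.41×10^9 × (1.13×10^5 × 10⁶ m²) = 1.59×10^20 J.

1.59×10^20 J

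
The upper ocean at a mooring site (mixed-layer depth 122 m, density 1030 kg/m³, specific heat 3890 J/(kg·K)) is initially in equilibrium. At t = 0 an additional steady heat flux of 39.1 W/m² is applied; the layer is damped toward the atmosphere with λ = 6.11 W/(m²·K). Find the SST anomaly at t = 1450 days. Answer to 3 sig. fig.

Areal heat capacity C = ρ c_p D = 1030 × 3890 × 122 = 4.89×10^8 J/(m^2 K).
τ = C / λ = 4.89×10^8 / 6.11 = 8.00×10^7 s.
Equilibrium anomaly ΔT_eq = F / λ = 39.1 / 6.11 = 6.40 K.
t = 1450 days = 1.25×10^8 s, so t/τ = 1.57.
ΔT(t) = ΔT_eq (1 − e^(−t/τ)) = 6.40 × (1 − e^−1.57) = 5.06 K.

5.06 K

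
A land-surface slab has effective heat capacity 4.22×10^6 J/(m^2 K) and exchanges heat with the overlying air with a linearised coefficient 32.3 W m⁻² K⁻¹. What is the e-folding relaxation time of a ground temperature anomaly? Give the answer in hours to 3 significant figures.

36.3 hours

Areal heat capacity C = 4.22×10^6 J/(m^2 K) (given).
Relaxation time τ = C / λ = 4.22×10^6 / 32.3 = 1.31×10^5 s.
In hours: 1.31×10^5 s / (3600 s/hour) = 36.3 hours.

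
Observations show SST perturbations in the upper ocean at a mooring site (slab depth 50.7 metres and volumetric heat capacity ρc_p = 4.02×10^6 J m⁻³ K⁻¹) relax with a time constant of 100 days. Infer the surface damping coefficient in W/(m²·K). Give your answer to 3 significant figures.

23.6

Areal heat capacity C = ρc_p × D = 4.02×10^6 × 50.7 = 2.04×10^8 J/(m^2 K).
τ = 100 days = 8.64×10^6 s.
λ = C / τ = 2.04×10^8 / 8.64×10^6 = 23.6 W/(m²·K).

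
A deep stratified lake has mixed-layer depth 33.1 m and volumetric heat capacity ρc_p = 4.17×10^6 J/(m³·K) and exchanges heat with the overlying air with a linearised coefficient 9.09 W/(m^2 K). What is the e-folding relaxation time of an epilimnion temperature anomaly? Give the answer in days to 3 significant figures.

176 days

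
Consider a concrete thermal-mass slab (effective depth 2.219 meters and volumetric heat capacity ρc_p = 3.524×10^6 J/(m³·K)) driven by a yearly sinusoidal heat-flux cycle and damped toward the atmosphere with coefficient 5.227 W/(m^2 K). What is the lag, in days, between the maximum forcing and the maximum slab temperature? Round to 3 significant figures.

16.8 days

Areal heat capacity C = ρc_p × D = 3.524×10^6 × 2.219 = 7.82×10^6 J m⁻² K⁻¹.
ω = 2π / 3.15×10^7 s = 1.99×10^-7 s⁻¹.
Phase lag φ = arctan(Cω/λ) = arctan(1.56/5.227) = 0.290 rad.
Time lag = φ / ω = 0.290 / 1.99×10^-7 = 1.45×10^6 s = 16.8 days.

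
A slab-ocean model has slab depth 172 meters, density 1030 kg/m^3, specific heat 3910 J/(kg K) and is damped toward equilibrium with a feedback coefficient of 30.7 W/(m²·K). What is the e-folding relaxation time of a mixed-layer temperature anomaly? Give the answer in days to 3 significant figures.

Areal heat capacity C = ρ c_p D = 1030 × 3910 × 172 = 6.93×10^8 J m⁻² K⁻¹.
Relaxation time τ = C / λ = 6.93×10^8 / 30.7 = 2.26×10^7 s.
In days: 2.26×10^7 s / (86400 s/day) = 261 days.

261 days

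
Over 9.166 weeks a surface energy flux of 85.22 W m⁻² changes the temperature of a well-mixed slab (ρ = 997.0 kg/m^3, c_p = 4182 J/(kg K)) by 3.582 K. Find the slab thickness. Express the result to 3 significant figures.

31.6 m

Heat input Q = F Δt = 85.22 × 5.54×10^6 s = 4.72×10^8 J/m².
Required areal heat capacity C = Q / ΔT = 1.32×10^8 J/(m²·K).
Depth D = C / (ρ c_p) = 1.32×10^8 / (997.0 × 4182) = 31.6 m.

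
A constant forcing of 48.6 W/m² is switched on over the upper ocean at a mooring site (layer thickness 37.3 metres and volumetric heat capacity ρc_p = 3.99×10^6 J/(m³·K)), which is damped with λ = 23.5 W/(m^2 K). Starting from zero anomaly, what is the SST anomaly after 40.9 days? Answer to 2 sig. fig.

0.88 K

Areal heat capacity C = ρc_p × D = 3.99×10^6 × 37.3 = 1.49×10^8 J/(m²·K).
τ = C / λ = 1.49×10^8 / 23.5 = 6.33×10^6 s.
Equilibrium anomaly ΔT_eq = F / λ = 48.6 / 23.5 = 2.07 K.
t = 40.9 days = 3.53×10^6 s, so t/τ = 0.558.
ΔT(t) = ΔT_eq (1 − e^(−t/τ)) = 2.07 × (1 − e^−0.558) = 0.884 K.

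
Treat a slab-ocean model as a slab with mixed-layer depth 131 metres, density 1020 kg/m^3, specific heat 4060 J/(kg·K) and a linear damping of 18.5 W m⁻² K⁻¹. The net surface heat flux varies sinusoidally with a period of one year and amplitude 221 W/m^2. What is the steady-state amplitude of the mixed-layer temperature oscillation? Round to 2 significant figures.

Areal heat capacity C = ρ c_p D = 1020 × 4060 × 131 = 5.42×10^8 J m⁻² K⁻¹.
Angular frequency ω = 2π / T = 2π / 3.15×10^7 s = 1.99×10^-7 s⁻¹.
√((Cω)² + λ²) = √((108)² + 18.5²) = 110 W/(m²·K).
Amplitude A = F₀ / √((Cω)²+λ²) = 221 / 110 = 2.02 K.

2.0 K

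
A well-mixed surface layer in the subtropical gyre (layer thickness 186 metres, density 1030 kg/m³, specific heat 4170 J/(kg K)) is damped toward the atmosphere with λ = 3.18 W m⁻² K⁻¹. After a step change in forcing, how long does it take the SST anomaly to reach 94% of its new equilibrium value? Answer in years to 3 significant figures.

Areal heat capacity C = ρ c_p D = 1030 × 4170 × 186 = 7.99×10^8 J/(m^2 K).
τ = C / λ = 7.99×10^8 / 3.18 = 2.51×10^8 s.
Fraction reached: 1 − e^(−t/τ) = 0.94 ⇒ t = −τ ln(1 − 0.94) = τ × 2.81.
t = 7.07×10^8 s = 22.4 years.

22.4 years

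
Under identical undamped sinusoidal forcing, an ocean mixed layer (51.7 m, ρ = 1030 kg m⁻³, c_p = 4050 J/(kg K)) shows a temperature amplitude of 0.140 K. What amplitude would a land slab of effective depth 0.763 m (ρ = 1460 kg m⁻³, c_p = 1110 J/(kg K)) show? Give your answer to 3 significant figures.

24.4 K

C_ocean = 2.16×10^8 J/(m²·K); C_land = 1.24×10^6 J/(m²·K).
A ∝ 1/C ⇒ A_land = A_ocean × C_ocean/C_land = 0.140 × 174 = 24.4 K.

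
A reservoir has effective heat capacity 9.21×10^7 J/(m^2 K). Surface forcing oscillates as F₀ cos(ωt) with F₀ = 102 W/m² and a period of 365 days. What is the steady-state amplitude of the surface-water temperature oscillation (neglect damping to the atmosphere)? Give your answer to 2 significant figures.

5.6 K

Areal heat capacity C = 9.21×10^7 J/(m^2 K) (given).
Angular frequency ω = 2π / T = 2π / 3.15×10^7 s = 1.99×10^-7 s⁻¹.
Cω = 9.21×10^7 × 1.99×10^-7 = 18.3 W/(m²·K).
Amplitude A = F₀ / (Cω) = 102 / 18.3 = 5.56 K.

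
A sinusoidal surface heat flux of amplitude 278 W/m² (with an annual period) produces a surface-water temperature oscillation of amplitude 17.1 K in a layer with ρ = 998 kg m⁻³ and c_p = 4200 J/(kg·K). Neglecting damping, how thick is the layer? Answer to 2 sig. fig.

19 m

ω = 2π / 3.15×10^7 s = 1.99×10^-7 s⁻¹.
Required C = F₀ / (A ω) = 278 / (17.1 × 1.99×10^-7) = 8.16×10^7 J/(m²·K).
D = C / (ρ c_p) = 8.16×10^7 / (998 × 4200) = 19.5 m.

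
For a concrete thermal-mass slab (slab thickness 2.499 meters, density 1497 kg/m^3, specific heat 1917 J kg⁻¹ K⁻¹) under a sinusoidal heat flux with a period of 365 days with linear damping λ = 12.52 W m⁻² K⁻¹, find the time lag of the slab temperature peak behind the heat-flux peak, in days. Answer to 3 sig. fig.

6.60 days

Areal heat capacity C = ρ c_p D = 1497 × 1917 × 2.499 = 7.17×10^6 J/(m²·K).
ω = 2π / 3.15×10^7 s = 1.99×10^-7 s⁻¹.
Phase lag φ = arctan(Cω/λ) = arctan(1.43/12.52) = 0.114 rad.
Time lag = φ / ω = 0.114 / 1.99×10^-7 = 5.70×10^5 s = 6.60 days.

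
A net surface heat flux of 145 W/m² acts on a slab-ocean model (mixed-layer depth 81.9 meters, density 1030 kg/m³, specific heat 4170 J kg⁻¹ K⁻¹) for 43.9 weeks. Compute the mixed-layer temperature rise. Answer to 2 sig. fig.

Areal heat capacity C = ρ c_p D = 1030 × 4170 × 81.9 = 3.52×10^8 J/(m^2 K).
Net heat input Q = F Δt = 145 × (43.9 weeks × 6.048×10^5 s/week) = 3.85×10^9 J/m².
ΔT = Q / C = 3.85×10^9 / 3.52×10^8 = 10.9 K.

11 K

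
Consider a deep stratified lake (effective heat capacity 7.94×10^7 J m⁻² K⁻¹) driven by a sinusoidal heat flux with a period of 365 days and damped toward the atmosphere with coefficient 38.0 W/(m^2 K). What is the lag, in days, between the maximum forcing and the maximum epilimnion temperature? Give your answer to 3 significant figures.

Areal heat capacity C = 7.94×10^7 J m⁻² K⁻¹ (given).
ω = 2π / 3.15×10^7 s = 1.99×10^-7 s⁻¹.
Phase lag φ = arctan(Cω/λ) = arctan(15.8/38.0) = 0.394 rad.
Time lag = φ / ω = 0.394 / 1.99×10^-7 = 1.98×10^6 s = 22.9 days.

22.9 days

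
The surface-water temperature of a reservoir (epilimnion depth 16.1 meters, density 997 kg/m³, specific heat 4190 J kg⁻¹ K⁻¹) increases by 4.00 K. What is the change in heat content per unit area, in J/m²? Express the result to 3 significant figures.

2.69×10^8

Areal heat capacity C = ρ c_p D = 997 × 4190 × 16.1 = 6.73×10^7 J/(m²·K).
ΔQ = C ΔT = 6.73×10^7 × 4.00 = 2.69×10^8 J/m².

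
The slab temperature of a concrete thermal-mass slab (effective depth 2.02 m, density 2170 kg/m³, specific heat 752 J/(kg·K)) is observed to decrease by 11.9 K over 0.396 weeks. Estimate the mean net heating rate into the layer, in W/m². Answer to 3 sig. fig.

-164

Areal heat capacity C = ρ c_p D = 2170 × 752 × 2.02 = 3.30×10^6 J/(m^2 K).
Required heat per unit area: Q = C ΔT = 3.30×10^6 × -11.9 = -3.92×10^7 J/m².
Flux F = Q / Δt = -3.92×10^7 / 2.40×10^5 s = -164 W/m².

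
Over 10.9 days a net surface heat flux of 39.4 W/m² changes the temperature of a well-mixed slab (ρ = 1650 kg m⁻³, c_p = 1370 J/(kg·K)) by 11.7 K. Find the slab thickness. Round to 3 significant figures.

1.40 m

Heat input Q = F Δt = 39.4 × 9.42×10^5 s = 3.71×10^7 J/m².
Required areal heat capacity C = Q / ΔT = 3.17×10^6 J/(m²·K).
Depth D = C / (ρ c_p) = 3.17×10^6 / (1650 × 1370) = 1.40 m.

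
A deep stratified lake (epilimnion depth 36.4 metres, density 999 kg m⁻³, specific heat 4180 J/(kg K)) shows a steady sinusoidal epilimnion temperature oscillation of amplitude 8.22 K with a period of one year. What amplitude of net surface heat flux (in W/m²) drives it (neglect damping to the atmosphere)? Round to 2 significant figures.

250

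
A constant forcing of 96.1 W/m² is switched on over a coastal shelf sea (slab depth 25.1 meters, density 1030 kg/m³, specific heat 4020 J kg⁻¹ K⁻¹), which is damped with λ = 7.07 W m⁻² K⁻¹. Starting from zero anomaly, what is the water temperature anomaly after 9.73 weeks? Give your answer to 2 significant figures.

4.5 K

Areal heat capacity C = ρ c_p D = 1030 × 4020 × 25.1 = 1.04×10^8 J/(m^2 K).
τ = C / λ = 1.04×10^8 / 7.07 = 1.47×10^7 s.
Equilibrium anomaly ΔT_eq = F / λ = 96.1 / 7.07 = 13.6 K.
t = 9.73 weeks = 5.88×10^6 s, so t/τ = 0.400.
ΔT(t) = ΔT_eq (1 − e^(−t/τ)) = 13.6 × (1 − e^−0.400) = 4.48 K.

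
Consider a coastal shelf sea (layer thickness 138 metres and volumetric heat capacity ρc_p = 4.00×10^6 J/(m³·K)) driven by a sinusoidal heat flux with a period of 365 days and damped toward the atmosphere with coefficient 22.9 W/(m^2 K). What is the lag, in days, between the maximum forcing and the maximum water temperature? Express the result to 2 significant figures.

79 days

Areal heat capacity C = ρc_p × D = 4.00×10^6 × 138 = 5.52×10^8 J/(m²·K).
ω = 2π / 3.15×10^7 s = 1.99×10^-7 s⁻¹.
Phase lag φ = arctan(Cω/λ) = arctan(110/22.9) = 1.37 rad.
Time lag = φ / ω = 1.37 / 1.99×10^-7 = 6.85×10^6 s = 79.3 days.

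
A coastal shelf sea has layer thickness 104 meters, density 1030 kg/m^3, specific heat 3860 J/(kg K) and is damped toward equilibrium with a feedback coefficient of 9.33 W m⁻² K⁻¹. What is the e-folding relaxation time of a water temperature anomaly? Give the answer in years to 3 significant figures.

Areal heat capacity C = ρ c_p D = 1030 × 3860 × 104 = 4.13×10^8 J/(m^2 K).
Relaxation time τ = C / λ = 4.13×10^8 / 9.33 = 4.43×10^7 s.
In years: 4.43×10^7 s / (3.156×10^7 s/year) = 1.40 years.

1.40 years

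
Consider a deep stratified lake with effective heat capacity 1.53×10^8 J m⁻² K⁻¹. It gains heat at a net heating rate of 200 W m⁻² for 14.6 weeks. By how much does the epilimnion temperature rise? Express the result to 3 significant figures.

11.5 K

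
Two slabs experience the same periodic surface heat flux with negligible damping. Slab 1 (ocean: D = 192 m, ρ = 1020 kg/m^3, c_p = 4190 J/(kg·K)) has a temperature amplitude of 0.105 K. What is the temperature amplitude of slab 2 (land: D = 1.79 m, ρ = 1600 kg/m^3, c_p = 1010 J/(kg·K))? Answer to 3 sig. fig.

C_ocean = 8.21×10^8 J/(m²·K); C_land = 2.89×10^6 J/(m²·K).
A ∝ 1/C ⇒ A_land = A_ocean × C_ocean/C_land = 0.105 × 284 = 29.8 K.

29.8 K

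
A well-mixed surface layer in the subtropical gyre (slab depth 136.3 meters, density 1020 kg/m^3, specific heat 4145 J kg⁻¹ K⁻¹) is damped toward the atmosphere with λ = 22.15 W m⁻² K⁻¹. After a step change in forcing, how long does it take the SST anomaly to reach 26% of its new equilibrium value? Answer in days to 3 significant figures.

Areal heat capacity C = ρ c_p D = 1020 × 4145 × 136.3 = 5.76×10^8 J m⁻² K⁻¹.
τ = C / λ = 5.76×10^8 / 22.15 = 2.60×10^7 s.
Fraction reached: 1 − e^(−t/τ) = 0.26 ⇒ t = −τ ln(1 − 0.26) = τ × 0.301.
t = 7.83×10^6 s = 90.7 days.

90.7 days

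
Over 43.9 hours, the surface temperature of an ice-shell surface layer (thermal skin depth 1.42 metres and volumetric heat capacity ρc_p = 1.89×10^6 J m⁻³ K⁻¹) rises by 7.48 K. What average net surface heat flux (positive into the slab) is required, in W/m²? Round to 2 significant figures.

Areal heat capacity C = ρc_p × D = 1.89×10^6 × 1.42 = 2.68×10^6 J m⁻² K⁻¹.
Required heat per unit area: Q = C ΔT = 2.68×10^6 × 7.48 = 2.01×10^7 J/m².
Flux F = Q / Δt = 2.01×10^7 / 1.58×10^5 s = 127 W/m².

130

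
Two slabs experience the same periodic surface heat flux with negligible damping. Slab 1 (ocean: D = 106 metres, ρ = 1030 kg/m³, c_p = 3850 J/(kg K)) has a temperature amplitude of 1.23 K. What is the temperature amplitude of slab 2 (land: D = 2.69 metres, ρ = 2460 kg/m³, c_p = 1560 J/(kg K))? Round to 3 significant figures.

50.1 K

C_ocean = 4.20×10^8 J/(m²·K); C_land = 1.03×10^7 J/(m²·K).
A ∝ 1/C ⇒ A_land = A_ocean × C_ocean/C_land = 1.23 × 40.7 = 50.1 K.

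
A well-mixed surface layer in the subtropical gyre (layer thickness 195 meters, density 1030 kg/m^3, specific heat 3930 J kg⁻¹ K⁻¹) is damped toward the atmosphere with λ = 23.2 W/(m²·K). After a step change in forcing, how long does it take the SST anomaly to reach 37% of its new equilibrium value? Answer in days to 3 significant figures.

182 days

Areal heat capacity C = ρ c_p D = 1030 × 3930 × 195 = 7.89×10^8 J/(m^2 K).
τ = C / λ = 7.89×10^8 / 23.2 = 3.40×10^7 s.
Fraction reached: 1 − e^(−t/τ) = 0.37 ⇒ t = −τ ln(1 − 0.37) = τ × 0.462.
t = 1.57×10^7 s = 182 days.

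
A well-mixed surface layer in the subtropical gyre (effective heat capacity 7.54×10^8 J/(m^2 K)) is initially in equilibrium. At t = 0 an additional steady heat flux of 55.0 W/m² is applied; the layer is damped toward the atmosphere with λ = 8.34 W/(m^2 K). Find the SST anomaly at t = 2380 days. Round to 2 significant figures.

5.9 K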